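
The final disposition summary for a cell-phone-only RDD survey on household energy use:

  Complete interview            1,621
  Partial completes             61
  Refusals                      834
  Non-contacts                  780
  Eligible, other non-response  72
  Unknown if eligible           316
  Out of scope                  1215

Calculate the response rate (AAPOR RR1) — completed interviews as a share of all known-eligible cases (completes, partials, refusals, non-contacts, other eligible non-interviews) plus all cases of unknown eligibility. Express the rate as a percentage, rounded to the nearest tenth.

44.0%

Top = 1621
Denom = 1621 + 61 + 834 + 780 + 72 + 316 = 3684
RR1 = 1621 / 3684 = 0.4400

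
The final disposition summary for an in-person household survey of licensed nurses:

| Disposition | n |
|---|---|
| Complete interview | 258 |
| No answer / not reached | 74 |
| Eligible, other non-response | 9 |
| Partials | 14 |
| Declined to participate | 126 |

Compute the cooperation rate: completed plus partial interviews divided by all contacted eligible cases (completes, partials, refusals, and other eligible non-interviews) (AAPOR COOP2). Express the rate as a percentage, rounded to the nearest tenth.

Top: 258 + 14 = 272
Base: 258 + 14 + 126 + 9 = 407
COOP2 = 272 / 407 = 0.6683

66.8%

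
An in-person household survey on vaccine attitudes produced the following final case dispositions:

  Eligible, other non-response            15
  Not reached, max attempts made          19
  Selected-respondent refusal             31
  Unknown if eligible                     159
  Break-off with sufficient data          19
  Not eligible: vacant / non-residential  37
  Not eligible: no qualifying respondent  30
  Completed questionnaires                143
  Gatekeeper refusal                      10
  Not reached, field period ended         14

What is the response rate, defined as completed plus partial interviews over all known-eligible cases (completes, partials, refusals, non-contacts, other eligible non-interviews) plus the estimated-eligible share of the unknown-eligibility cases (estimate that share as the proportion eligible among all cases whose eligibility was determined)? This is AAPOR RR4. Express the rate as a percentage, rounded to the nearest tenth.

Refused = 10 + 31 = 41
Never reached = 14 + 19 = 33
Not eligible = 30 + 37 = 67
Numerator → 143 + 19 = 162
Known eligible → 143 + 19 + 41 + 33 + 15 = 251
e = 251 / (251 + 67) = 251 / 318 = 0.7893
Estimated eligible among unknowns → 0.7893 × 159 = 125.50
Denom → 251 + 125.50 = 376.50
RR4 = 162 / 376.50 = 0.4303

43.0%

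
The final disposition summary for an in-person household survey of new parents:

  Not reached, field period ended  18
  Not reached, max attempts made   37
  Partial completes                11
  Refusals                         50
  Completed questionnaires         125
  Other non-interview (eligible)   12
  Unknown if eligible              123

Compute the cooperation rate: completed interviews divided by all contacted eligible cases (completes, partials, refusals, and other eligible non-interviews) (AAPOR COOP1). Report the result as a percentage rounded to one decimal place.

63.1%

No contact after all attempts = 18 + 37 = 55
Top → 125
Base → 125 + 11 + 50 + 12 = 198
COOP1 = 125 / 198 = 0.6313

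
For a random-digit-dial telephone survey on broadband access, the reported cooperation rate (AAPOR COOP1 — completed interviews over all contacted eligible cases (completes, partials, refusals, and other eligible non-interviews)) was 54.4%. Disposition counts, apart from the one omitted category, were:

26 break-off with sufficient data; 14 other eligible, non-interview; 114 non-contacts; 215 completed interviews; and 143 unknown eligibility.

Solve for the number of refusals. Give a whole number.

140

COOP1 = 215 / D = 0.544
D = 215 / 0.544 = 395.2
Rest of base = 255
refusals = 395.2 − 255 ≈ 140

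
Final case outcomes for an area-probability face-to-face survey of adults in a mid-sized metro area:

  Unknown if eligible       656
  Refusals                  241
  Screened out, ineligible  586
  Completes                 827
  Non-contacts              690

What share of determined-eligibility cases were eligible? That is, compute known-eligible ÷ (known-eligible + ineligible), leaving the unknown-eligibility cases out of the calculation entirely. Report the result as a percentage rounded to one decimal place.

Known eligible: 827 + 241 + 690 = 1758
e = 1758 / (1758 + 586) = 1758 / 2344 = 0.7500

75.0%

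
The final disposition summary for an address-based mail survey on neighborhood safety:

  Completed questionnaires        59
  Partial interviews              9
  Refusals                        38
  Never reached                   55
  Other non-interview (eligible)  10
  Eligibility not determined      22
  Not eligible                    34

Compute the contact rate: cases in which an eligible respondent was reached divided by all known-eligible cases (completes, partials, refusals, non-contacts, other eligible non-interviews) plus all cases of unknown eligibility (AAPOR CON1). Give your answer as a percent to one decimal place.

Top = 59 + 9 + 38 + 10 = 116
Base = 59 + 9 + 38 + 55 + 10 + 22 = 193
CON1 = 116 / 193 = 0.6010

60.1%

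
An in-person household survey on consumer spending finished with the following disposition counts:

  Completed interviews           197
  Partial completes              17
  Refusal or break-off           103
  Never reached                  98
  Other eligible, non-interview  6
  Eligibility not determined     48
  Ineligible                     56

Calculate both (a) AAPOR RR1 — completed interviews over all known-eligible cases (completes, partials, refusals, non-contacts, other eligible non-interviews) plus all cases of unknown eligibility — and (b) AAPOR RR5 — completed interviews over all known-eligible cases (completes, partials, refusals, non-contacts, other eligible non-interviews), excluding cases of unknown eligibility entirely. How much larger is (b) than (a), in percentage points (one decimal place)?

Top: 197
Denom: 197 + 17 + 103 + 98 + 6 + 48 = 469
RR1 = 197 / 469 = 0.4200
Denom: 197 + 17 + 103 + 98 + 6 = 421
RR5 = 197 / 421 = 0.4679
Difference = 46.79 − 42.00 = 4.79 percentage points

4.8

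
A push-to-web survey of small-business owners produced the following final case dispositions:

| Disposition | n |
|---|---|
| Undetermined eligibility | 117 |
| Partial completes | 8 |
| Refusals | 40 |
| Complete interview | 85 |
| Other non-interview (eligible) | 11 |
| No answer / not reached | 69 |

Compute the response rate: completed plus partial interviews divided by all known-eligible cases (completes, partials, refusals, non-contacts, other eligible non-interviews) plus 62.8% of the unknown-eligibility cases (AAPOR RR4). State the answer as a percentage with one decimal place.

Num → 85 + 8 = 93
Eligible (known) → 85 + 8 + 40 + 69 + 11 = 213
Estimated eligible among unknowns → 0.6280 × 117 = 73.48
Base → 213 + 73.48 = 286.48
RR4 = 93 / 286.48 = 0.3246

32.5%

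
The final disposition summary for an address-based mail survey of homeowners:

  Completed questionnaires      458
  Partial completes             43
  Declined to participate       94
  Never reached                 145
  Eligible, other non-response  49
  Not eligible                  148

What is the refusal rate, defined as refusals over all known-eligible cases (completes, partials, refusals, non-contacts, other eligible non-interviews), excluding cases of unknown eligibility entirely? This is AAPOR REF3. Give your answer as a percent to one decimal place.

Top: 94
Denom: 458 + 43 + 94 + 145 + 49 = 789
REF3 = 94 / 789 = 0.1191

11.9%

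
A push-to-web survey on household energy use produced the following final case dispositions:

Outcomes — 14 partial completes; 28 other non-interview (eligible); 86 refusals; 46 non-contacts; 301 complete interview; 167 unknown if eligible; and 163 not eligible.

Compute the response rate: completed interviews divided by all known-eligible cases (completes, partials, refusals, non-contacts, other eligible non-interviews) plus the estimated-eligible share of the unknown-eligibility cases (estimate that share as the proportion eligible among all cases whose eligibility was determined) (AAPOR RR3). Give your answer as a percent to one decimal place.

Top = 301
Known eligible = 301 + 14 + 86 + 46 + 28 = 475
e = 475 / (475 + 163) = 475 / 638 = 0.7445
e × U = 0.7445 × 167 = 124.33
Denominator = 475 + 124.33 = 599.33
RR3 = 301 / 599.33 = 0.5022

50.2%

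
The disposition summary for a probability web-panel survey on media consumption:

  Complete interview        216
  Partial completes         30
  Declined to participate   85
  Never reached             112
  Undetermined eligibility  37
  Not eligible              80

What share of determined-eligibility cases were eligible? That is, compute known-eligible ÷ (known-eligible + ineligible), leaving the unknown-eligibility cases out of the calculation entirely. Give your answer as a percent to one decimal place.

84.7%

Known eligible = 216 + 30 + 85 + 112 = 443
e = 443 / (443 + 80) = 443 / 523 = 0.8470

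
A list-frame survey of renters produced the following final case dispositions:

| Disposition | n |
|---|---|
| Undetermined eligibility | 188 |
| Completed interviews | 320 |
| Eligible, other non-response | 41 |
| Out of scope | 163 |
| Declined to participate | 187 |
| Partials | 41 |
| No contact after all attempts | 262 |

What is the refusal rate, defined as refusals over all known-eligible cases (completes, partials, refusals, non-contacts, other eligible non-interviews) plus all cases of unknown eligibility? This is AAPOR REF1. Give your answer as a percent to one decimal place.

Numerator → 187
Denom → 320 + 41 + 187 + 262 + 41 + 188 = 1039
REF1 = 187 / 1039 = 0.1800

18.0%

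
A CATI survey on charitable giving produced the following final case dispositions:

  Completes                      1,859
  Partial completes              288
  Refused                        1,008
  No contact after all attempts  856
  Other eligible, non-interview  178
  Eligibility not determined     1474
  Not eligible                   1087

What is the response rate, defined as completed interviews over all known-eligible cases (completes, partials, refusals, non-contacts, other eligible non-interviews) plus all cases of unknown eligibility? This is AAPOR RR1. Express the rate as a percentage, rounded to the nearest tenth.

32.8%

Top → 1859
Denominator → 1859 + 288 + 1008 + 856 + 178 + 1474 = 5663
RR1 = 1859 / 5663 = 0.3283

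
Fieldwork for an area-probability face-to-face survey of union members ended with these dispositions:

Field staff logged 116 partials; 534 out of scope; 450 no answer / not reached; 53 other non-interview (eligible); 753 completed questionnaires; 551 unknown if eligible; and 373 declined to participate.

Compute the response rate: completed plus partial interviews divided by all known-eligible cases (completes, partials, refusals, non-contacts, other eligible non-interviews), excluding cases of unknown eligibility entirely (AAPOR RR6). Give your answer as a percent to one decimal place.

49.8%

Top = 753 + 116 = 869
Base = 753 + 116 + 373 + 450 + 53 = 1745
RR6 = 869 / 1745 = 0.4980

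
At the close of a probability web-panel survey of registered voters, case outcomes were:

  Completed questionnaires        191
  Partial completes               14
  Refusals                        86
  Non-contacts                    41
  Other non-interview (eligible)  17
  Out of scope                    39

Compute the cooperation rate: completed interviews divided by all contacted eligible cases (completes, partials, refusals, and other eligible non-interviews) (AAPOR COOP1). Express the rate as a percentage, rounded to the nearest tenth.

Num: 191
Base: 191 + 14 + 86 + 17 = 308
COOP1 = 191 / 308 = 0.6201

62.0%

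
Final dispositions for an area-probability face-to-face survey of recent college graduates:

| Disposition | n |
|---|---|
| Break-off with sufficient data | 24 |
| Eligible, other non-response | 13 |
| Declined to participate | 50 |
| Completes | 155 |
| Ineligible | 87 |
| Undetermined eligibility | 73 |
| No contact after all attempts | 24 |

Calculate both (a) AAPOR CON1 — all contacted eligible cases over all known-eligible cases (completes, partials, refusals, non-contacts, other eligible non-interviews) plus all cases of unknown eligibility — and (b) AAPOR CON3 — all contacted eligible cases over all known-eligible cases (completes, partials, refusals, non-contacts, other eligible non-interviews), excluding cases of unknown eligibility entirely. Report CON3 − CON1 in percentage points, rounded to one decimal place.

Numerator: 155 + 24 + 50 + 13 = 242
Denom: 155 + 24 + 50 + 24 + 13 + 73 = 339
CON1 = 242 / 339 = 0.7139
Denom: 155 + 24 + 50 + 24 + 13 = 266
CON3 = 242 / 266 = 0.9098
Difference = 90.98 − 71.39 = 19.59 percentage points

19.6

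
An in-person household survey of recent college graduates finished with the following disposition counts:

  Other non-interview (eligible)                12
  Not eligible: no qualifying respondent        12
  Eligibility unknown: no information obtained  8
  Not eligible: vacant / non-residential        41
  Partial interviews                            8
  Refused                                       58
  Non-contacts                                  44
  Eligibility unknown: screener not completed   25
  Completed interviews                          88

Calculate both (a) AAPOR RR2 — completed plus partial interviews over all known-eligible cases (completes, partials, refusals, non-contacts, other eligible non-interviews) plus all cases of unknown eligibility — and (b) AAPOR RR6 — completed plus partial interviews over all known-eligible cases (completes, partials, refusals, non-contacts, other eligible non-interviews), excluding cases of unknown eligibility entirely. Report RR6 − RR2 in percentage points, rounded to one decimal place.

6.2

Unknown eligibility = 25 + 8 = 33
Out of scope = 12 + 41 = 53
Top → 88 + 8 = 96
Denom → 88 + 8 + 58 + 44 + 12 + 33 = 243
RR2 = 96 / 243 = 0.3951
Denom → 88 + 8 + 58 + 44 + 12 = 210
RR6 = 96 / 210 = 0.4571
Difference = 45.71 − 39.51 = 6.20 percentage points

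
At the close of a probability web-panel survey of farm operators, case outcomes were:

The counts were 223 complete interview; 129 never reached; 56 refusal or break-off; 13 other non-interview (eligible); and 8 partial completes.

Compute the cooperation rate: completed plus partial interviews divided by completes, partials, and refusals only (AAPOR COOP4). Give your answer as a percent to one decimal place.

80.5%

Numerator = 223 + 8 = 231
Denominator = 223 + 8 + 56 = 287
COOP4 = 231 / 287 = 0.8049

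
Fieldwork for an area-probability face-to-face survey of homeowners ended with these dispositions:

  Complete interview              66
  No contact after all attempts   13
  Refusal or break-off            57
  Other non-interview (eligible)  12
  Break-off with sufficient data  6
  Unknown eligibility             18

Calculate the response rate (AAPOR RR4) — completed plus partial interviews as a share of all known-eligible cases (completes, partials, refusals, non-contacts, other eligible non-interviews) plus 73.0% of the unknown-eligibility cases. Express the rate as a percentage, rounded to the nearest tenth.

Numerator = 66 + 6 = 72
Known eligible = 66 + 6 + 57 + 13 + 12 = 154
e × U = 0.7300 × 18 = 13.14
Denom = 154 + 13.14 = 167.14
RR4 = 72 / 167.14 = 0.4308

43.1%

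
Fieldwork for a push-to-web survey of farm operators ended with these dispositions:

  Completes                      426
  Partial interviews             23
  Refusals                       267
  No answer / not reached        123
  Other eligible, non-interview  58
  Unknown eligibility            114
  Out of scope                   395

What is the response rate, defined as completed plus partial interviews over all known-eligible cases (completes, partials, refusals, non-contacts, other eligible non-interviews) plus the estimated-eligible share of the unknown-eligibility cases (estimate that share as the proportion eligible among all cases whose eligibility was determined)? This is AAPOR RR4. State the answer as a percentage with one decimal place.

46.0%

Top = 426 + 23 = 449
Known eligible = 426 + 23 + 267 + 123 + 58 = 897
e = 897 / (897 + 395) = 897 / 1292 = 0.6943
Eligible share of unknowns = 0.6943 × 114 = 79.15
Denominator = 897 + 79.15 = 976.15
RR4 = 449 / 976.15 = 0.4600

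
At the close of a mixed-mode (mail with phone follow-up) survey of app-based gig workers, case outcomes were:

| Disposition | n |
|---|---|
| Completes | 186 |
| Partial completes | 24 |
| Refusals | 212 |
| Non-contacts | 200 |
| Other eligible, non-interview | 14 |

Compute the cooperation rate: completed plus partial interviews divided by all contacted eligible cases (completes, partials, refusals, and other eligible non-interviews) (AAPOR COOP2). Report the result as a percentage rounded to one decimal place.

48.2%

Top → 186 + 24 = 210
Denom → 186 + 24 + 212 + 14 = 436
COOP2 = 210 / 436 = 0.4817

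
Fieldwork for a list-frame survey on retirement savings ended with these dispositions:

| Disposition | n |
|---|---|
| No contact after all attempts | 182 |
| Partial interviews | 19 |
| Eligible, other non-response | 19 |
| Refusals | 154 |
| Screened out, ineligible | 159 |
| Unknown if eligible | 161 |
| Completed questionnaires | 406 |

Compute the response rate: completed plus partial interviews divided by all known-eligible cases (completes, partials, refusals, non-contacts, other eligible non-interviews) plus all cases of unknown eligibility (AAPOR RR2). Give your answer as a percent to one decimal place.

Top: 406 + 19 = 425
Denom: 406 + 19 + 154 + 182 + 19 + 161 = 941
RR2 = 425 / 941 = 0.4516

45.2%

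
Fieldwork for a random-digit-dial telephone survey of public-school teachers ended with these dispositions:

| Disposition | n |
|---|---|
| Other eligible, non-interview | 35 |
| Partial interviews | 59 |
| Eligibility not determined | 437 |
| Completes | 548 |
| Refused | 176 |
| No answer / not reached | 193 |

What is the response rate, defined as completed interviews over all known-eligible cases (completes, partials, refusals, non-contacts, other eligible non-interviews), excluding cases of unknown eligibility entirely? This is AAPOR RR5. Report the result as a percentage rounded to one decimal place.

54.2%

Numerator = 548
Base = 548 + 59 + 176 + 193 + 35 = 1011
RR5 = 548 / 1011 = 0.5420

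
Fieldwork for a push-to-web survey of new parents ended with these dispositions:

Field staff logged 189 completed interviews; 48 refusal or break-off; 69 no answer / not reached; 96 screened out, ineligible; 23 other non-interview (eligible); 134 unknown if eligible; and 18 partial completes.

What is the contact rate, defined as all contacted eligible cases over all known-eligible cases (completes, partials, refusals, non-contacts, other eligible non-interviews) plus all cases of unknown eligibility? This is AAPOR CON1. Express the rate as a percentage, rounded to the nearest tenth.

57.8%

Num = 189 + 18 + 48 + 23 = 278
Denominator = 189 + 18 + 48 + 69 + 23 + 134 = 481
CON1 = 278 / 481 = 0.5780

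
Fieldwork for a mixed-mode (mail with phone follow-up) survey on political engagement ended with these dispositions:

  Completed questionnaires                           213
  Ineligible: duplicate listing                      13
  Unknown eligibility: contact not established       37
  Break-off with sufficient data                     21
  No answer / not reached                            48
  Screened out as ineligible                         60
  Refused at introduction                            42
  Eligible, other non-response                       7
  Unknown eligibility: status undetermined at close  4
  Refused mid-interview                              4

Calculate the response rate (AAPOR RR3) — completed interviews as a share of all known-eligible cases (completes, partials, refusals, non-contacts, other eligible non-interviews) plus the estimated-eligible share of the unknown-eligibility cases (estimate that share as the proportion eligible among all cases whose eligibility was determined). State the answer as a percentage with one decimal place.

Refused = 42 + 4 = 46
Unknown eligibility = 37 + 4 = 41
Screened out, ineligible = 60 + 13 = 73
Numerator: 213
Known eligible: 213 + 21 + 46 + 48 + 7 = 335
e = 335 / (335 + 73) = 335 / 408 = 0.8211
Estimated eligible among unknowns: 0.8211 × 41 = 33.67
Base: 335 + 33.67 = 368.67
RR3 = 213 / 368.67 = 0.5778

57.8%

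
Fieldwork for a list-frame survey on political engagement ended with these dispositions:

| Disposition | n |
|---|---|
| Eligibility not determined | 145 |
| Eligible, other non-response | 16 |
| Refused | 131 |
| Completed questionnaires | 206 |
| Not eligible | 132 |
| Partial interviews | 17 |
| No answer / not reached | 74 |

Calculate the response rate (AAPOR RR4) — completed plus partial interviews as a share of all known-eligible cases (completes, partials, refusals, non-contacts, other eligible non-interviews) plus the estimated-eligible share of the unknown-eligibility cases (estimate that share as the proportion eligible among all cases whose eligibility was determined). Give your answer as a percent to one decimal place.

Num = 206 + 17 = 223
Determined eligible = 206 + 17 + 131 + 74 + 16 = 444
e = 444 / (444 + 132) = 444 / 576 = 0.7708
Eligible share of unknowns = 0.7708 × 145 = 111.77
Base = 444 + 111.77 = 555.77
RR4 = 223 / 555.77 = 0.4012

40.1%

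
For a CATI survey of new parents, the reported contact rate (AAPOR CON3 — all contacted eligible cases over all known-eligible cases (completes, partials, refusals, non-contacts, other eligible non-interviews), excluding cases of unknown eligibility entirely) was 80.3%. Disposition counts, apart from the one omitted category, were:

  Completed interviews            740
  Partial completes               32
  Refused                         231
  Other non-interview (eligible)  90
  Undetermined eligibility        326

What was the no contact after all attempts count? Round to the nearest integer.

Numerator: 740 + 32 + 231 + 90 = 1093
CON3 = 1093 / D = 0.803
D = 1093 / 0.803 = 1361.1
Remaining denominator categories sum to 1093
no contact after all attempts = 1361.1 − 1093 ≈ 268

268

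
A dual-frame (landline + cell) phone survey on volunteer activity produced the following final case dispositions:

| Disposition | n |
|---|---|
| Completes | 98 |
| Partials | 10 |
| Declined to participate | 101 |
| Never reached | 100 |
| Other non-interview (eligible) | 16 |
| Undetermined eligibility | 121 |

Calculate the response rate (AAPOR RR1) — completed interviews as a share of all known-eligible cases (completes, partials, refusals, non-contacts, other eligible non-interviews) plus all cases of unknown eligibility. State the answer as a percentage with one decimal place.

Top: 98
Base: 98 + 10 + 101 + 100 + 16 + 121 = 446
RR1 = 98 / 446 = 0.2197

22.0%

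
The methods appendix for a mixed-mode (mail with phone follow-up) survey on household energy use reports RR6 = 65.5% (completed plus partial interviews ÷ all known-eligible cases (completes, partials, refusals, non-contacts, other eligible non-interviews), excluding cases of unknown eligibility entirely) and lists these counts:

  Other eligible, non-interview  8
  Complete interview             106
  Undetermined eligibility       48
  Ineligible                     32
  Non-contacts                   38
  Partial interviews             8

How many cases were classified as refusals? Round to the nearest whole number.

Top: 106 + 8 = 114
RR6 = 114 / D = 0.655
D = 114 / 0.655 = 174.0
Rest of base = 160
refusals = 174.0 − 160 ≈ 14

14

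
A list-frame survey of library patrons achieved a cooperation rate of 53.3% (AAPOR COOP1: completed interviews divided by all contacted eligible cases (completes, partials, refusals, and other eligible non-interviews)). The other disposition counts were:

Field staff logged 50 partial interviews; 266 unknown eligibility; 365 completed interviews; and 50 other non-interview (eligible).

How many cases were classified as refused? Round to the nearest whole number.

COOP1 = 365 / D = 0.533
D = 365 / 0.533 = 684.8
Rest of base = 465
refused = 684.8 − 465 ≈ 220

220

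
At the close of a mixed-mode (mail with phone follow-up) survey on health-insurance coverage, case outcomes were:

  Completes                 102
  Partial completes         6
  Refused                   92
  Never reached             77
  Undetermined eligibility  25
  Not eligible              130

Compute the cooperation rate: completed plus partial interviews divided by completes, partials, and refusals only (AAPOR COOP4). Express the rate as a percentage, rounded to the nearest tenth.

54.0%

Numerator: 102 + 6 = 108
Denom: 102 + 6 + 92 = 200
COOP4 = 108 / 200 = 0.5400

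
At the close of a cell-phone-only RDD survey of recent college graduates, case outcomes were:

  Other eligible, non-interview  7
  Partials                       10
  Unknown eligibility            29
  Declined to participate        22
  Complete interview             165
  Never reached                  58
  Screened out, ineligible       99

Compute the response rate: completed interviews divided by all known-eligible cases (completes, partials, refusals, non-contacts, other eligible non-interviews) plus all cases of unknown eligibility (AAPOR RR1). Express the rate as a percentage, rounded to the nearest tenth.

Top = 165
Base = 165 + 10 + 22 + 58 + 7 + 29 = 291
RR1 = 165 / 291 = 0.5670

56.7%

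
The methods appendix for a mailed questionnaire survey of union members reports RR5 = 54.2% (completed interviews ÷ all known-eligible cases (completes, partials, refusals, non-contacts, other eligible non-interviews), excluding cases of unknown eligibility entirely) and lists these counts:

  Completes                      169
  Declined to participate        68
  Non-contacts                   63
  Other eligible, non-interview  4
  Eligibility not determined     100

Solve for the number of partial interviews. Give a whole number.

8

RR5 = 169 / D = 0.542
D = 169 / 0.542 = 311.8
Remaining denominator categories sum to 304
partial interviews = 311.8 − 304 ≈ 8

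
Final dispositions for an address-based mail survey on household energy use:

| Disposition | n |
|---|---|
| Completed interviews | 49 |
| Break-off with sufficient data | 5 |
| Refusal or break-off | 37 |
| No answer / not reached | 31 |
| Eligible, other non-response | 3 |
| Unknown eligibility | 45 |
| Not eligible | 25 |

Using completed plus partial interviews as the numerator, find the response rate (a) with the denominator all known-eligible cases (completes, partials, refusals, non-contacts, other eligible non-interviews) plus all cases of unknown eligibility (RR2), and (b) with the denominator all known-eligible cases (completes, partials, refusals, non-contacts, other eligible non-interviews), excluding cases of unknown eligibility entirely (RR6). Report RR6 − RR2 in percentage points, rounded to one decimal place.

Top: 49 + 5 = 54
Denominator: 49 + 5 + 37 + 31 + 3 + 45 = 170
RR2 = 54 / 170 = 0.3176
Denominator: 49 + 5 + 37 + 31 + 3 = 125
RR6 = 54 / 125 = 0.4320
Difference = 43.20 − 31.76 = 11.44 percentage points

11.4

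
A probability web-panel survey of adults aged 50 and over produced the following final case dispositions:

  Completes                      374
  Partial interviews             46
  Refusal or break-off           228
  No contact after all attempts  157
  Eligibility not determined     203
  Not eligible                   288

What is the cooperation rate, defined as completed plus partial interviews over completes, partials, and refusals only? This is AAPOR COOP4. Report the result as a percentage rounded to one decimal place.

Num = 374 + 46 = 420
Denom = 374 + 46 + 228 = 648
COOP4 = 420 / 648 = 0.6481

64.8%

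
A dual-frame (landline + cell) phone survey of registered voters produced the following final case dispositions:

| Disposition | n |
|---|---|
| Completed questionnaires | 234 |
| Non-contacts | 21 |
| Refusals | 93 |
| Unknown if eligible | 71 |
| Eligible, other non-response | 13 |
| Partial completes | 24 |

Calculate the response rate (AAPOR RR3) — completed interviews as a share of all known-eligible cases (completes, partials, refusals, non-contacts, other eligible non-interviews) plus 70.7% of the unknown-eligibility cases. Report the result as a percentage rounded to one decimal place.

Numerator: 234
Known eligible: 234 + 24 + 93 + 21 + 13 = 385
Eligible share of unknowns: 0.7070 × 71 = 50.20
Denominator: 385 + 50.20 = 435.20
RR3 = 234 / 435.20 = 0.5377

53.8%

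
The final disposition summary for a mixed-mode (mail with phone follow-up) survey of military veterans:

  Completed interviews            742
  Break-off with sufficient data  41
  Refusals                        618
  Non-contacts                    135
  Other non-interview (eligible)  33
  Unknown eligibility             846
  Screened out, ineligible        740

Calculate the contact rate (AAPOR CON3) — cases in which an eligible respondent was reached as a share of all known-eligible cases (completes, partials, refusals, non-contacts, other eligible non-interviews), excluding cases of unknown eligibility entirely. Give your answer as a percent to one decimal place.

Top → 742 + 41 + 618 + 33 = 1434
Denominator → 742 + 41 + 618 + 135 + 33 = 1569
CON3 = 1434 / 1569 = 0.9140

91.4%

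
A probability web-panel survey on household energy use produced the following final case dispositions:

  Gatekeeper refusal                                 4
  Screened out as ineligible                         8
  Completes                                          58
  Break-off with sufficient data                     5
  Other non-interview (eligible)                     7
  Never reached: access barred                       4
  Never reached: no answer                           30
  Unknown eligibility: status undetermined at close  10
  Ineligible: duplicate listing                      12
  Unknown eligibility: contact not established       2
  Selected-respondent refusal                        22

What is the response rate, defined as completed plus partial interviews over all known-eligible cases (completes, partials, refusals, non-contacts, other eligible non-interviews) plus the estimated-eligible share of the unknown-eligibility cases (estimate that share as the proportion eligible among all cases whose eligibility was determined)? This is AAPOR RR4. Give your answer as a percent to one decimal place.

Refusals = 4 + 22 = 26
Never reached = 30 + 4 = 34
Unknown eligibility = 2 + 10 = 12
Screened out, ineligible = 8 + 12 = 20
Numerator = 58 + 5 = 63
Known eligible = 58 + 5 + 26 + 34 + 7 = 130
e = 130 / (130 + 20) = 130 / 150 = 0.8667
e × U = 0.8667 × 12 = 10.40
Denominator = 130 + 10.40 = 140.40
RR4 = 63 / 140.40 = 0.4487

44.9%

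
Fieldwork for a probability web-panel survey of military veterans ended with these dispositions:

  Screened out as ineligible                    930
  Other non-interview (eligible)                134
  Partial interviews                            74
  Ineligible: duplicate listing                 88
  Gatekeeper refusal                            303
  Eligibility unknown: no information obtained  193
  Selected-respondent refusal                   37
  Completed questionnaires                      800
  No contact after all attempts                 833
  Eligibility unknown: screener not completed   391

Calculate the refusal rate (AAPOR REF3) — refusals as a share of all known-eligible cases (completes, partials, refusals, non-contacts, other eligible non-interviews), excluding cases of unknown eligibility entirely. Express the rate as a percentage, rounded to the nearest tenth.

Refusal or break-off = 303 + 37 = 340
Eligibility not determined = 391 + 193 = 584
Screened out, ineligible = 930 + 88 = 1018
Num: 340
Denom: 800 + 74 + 340 + 833 + 134 = 2181
REF3 = 340 / 2181 = 0.1559

15.6%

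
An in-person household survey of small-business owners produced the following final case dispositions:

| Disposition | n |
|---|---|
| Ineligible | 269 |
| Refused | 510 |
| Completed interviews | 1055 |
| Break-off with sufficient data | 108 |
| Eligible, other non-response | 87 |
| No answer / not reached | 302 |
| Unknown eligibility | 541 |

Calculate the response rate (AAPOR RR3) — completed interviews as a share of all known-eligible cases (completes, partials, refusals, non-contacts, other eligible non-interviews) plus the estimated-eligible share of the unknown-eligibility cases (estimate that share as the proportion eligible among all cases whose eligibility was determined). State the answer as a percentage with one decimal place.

41.5%

Top: 1055
Eligible (known): 1055 + 108 + 510 + 302 + 87 = 2062
e = 2062 / (2062 + 269) = 2062 / 2331 = 0.8846
e × U: 0.8846 × 541 = 478.57
Denom: 2062 + 478.57 = 2540.57
RR3 = 1055 / 2540.57 = 0.4153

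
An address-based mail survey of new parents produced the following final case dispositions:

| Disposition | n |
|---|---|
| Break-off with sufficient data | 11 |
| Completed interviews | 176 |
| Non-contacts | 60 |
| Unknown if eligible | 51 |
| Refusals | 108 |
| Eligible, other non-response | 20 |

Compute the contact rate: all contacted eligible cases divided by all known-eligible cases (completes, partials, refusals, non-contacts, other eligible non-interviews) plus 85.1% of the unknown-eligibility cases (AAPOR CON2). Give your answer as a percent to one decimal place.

Num = 176 + 11 + 108 + 20 = 315
Eligible (known) = 176 + 11 + 108 + 60 + 20 = 375
e × U = 0.8510 × 51 = 43.40
Base = 375 + 43.40 = 418.40
CON2 = 315 / 418.40 = 0.7529

75.3%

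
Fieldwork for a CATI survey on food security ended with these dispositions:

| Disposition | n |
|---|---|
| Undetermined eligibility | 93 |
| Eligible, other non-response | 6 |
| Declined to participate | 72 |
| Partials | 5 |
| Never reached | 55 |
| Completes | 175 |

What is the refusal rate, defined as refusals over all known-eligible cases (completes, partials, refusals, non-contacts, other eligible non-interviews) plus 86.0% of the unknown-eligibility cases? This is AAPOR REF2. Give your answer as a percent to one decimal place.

Num → 72
Determined eligible → 175 + 5 + 72 + 55 + 6 = 313
Eligible share of unknowns → 0.8600 × 93 = 79.98
Base → 313 + 79.98 = 392.98
REF2 = 72 / 392.98 = 0.1832

18.3%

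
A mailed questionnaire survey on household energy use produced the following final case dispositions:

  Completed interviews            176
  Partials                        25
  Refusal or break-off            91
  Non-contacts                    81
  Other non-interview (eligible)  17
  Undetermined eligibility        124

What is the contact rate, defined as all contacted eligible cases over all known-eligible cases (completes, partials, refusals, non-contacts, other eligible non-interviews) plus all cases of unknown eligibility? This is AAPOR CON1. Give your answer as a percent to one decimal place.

Top → 176 + 25 + 91 + 17 = 309
Base → 176 + 25 + 91 + 81 + 17 + 124 = 514
CON1 = 309 / 514 = 0.6012

60.1%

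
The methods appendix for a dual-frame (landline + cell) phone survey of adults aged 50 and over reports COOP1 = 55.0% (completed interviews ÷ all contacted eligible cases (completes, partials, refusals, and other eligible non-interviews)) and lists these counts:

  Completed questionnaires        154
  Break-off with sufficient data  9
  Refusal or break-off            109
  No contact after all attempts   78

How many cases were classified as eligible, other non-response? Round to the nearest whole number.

8

COOP1 = 154 / D = 0.550
D = 154 / 0.550 = 280.0
Rest of base = 272
eligible, other non-response = 280.0 − 272 ≈ 8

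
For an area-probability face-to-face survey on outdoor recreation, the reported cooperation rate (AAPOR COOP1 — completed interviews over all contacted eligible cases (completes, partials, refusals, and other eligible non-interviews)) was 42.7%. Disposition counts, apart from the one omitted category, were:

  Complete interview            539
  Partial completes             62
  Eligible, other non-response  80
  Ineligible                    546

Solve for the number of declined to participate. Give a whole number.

581

COOP1 = 539 / D = 0.427
D = 539 / 0.427 = 1262.3
Rest of base = 681
declined to participate = 1262.3 − 681 ≈ 581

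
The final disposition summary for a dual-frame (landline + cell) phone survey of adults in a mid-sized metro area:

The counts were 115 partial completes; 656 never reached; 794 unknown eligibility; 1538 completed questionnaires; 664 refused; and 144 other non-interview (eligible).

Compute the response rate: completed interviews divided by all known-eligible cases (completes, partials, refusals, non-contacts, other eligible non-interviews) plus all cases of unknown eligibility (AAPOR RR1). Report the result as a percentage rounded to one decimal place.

39.3%

Numerator → 1538
Denominator → 1538 + 115 + 664 + 656 + 144 + 794 = 3911
RR1 = 1538 / 3911 = 0.3932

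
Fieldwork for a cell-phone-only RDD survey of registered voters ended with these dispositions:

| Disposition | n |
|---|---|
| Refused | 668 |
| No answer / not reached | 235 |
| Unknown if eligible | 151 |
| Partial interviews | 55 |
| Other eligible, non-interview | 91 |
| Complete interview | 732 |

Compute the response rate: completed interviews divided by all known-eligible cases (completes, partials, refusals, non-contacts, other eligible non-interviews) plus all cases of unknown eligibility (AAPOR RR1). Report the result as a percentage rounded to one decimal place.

Numerator → 732
Denom → 732 + 55 + 668 + 235 + 91 + 151 = 1932
RR1 = 732 / 1932 = 0.3789

37.9%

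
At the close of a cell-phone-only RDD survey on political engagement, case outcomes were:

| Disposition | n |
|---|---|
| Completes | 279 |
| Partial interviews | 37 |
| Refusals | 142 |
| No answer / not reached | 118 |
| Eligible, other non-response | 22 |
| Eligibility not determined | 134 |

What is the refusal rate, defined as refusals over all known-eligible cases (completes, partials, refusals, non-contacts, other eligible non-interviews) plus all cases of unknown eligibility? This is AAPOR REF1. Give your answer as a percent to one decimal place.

Num → 142
Denom → 279 + 37 + 142 + 118 + 22 + 134 = 732
REF1 = 142 / 732 = 0.1940

19.4%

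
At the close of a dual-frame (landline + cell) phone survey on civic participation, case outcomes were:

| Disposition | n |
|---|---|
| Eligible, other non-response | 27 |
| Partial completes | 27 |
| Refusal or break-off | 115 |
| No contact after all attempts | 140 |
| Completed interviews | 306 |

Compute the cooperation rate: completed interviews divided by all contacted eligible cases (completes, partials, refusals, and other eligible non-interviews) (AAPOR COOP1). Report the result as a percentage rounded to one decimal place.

Num → 306
Denominator → 306 + 27 + 115 + 27 = 475
COOP1 = 306 / 475 = 0.6442

64.4%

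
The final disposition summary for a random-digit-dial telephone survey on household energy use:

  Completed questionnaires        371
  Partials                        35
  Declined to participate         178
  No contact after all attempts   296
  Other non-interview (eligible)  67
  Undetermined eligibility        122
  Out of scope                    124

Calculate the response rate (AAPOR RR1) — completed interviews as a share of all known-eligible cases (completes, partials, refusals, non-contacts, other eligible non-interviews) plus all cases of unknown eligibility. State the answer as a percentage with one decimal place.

Top = 371
Denominator = 371 + 35 + 178 + 296 + 67 + 122 = 1069
RR1 = 371 / 1069 = 0.3471

34.7%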